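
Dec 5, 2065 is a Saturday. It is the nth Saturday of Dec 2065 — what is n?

Day 5 falls in week ⌈5/7⌉ of the month.
Days 1–7 hold the 1st Saturday, 8–14 the 2nd, 15–21 the 3rd, 22–28 the 4th, 29–31 the 5th.
5 is in the range for the 1st.

1st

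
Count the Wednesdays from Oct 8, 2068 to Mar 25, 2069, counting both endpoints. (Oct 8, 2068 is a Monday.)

24

Oct 8, 2068 is a Monday; the first Wednesday on or after it is Oct 10, 2068 (2 days later).
From Oct 10, 2068 to Mar 25, 2069: 21 + 30 + 31 + 31 + 28 + 25 = 166 days (rest of Oct, Nov, Dec, Jan, Feb, Mar).
166 ÷ 7 = 23 full weeks with remainder 5, so 23 more Wednesdays after the first → 24.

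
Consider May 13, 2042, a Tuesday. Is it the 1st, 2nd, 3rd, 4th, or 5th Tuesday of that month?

2nd

Day 13 falls in week ⌈13/7⌉ of the month.
Days 1–7 hold the 1st Tuesday, 8–14 the 2nd, 15–21 the 3rd, 22–28 the 4th, 29–31 the 5th.
13 is in the range for the 2nd.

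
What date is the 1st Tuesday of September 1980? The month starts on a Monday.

1980-09-02

September 1980 begins on a Monday, so the first Tuesday is September 2 (1 day later).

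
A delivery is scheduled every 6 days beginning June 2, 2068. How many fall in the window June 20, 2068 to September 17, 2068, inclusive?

15

Occurrences land 6·i days after June 2, 2068 for i = 0, 1, 2, …
June 20, 2068 is 18 days after the start; 18 ÷ 6 = 3 remainder 0. First occurrence in the window: #4 on June 20, 2068 (3×6 = 18 days in).
September 17, 2068 is 107 days after the start; 107 ÷ 6 = 17 remainder 5. Last occurrence in the window: #18 on September 12, 2068.
Occurrences #4 through #18: 15 in total.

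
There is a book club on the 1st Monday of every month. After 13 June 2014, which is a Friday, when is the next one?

7 July 2014

June 2014 starts on a Sunday, so its 1st Monday is 2 June 2014 (1 day in).
That is not after 13 June 2014, so look at July 2014.
July 2014 starts on a Tuesday, so its 1st Monday is 7 July 2014 (6 days in).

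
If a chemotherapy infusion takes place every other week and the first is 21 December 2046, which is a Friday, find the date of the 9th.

12 April 2047

The 9th occurrence is 8 intervals after the first: 8 × 14 = 112 days after 21 December 2046.
December has 31 days — 10 days to the end of December leaves 102.
January has 31 days (71 left).
February has 28 days (43 left).
March has 31 days (12 left).
12 days into April → 12 April 2047.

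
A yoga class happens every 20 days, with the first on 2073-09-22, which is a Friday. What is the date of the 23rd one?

2074-12-06

The 23rd occurrence is 22 intervals after the first: 22 × 20 = 440 days after 2073-09-22.
September has 30 days — 8 days to the end of September leaves 432.
From end of September to end of 2073 is 92 days (340 left).
January has 31 days (309 left).
February has 28 days (281 left).
March has 31 days (250 left).
April has 30 days (220 left).
May has 31 days (189 left).
June has 30 days (159 left).
July has 31 days (128 left).
August has 31 days (97 left).
September has 30 days (67 left).
October has 31 days (36 left).
November has 30 days (6 left).
6 days into December → 2074-12-06.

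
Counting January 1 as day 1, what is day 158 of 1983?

January has 31 days (158 − 31 = 127 remain).
February has 28 days (127 − 28 = 99 remain).
March has 31 days (99 − 31 = 68 remain).
April has 30 days (68 − 30 = 38 remain).
May has 31 days (38 − 31 = 7 remain).
7 into June → June 7.

June 7, 1983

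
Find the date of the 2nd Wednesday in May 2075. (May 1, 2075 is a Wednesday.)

May 2075 begins on a Wednesday, so the first Wednesday is May 1.
The 2nd Wednesday is 1 weeks later: 1 + 7 = 8.

May 8, 2075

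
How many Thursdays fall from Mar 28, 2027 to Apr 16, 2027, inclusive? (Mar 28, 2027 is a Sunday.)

3

Mar 28, 2027 is a Sunday; the first Thursday on or after it is Apr 1, 2027 (4 days later).
From Apr 1, 2027 to Apr 16, 2027 is 16 − 1 = 15 days.
15 ÷ 7 = 2 full weeks with remainder 1, so 2 more Thursdays after the first → 3.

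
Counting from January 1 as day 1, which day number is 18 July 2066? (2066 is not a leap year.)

199

Days in months before July: 31 + 28 + 31 + 30 + 31 + 30 = 181.
Plus 18 days into July → day 199.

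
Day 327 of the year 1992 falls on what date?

January has 31 days (327 − 31 = 296 remain).
February has 29 days (296 − 29 = 267 remain).
March has 31 days (267 − 31 = 236 remain).
April has 30 days (236 − 30 = 206 remain).
May has 31 days (206 − 31 = 175 remain).
June has 30 days (175 − 30 = 145 remain).
July has 31 days (145 − 31 = 114 remain).
August has 31 days (114 − 31 = 83 remain).
September has 30 days (83 − 30 = 53 remain).
October has 31 days (53 − 31 = 22 remain).
22 into November → November 22.

1992-11-22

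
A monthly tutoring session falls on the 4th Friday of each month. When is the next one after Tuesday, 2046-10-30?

October 2046 starts on a Monday; its first Friday is the 5th, so the 4th Friday is the 26th — 2046-10-26.
That is not after 2046-10-30, so look at November 2046.
November 2046 starts on a Thursday; its first Friday is the 2nd, so the 4th Friday is the 23rd — 2046-11-23.

2046-11-23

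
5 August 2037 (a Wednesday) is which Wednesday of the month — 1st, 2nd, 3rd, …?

1st

Day 5 falls in week ⌈5/7⌉ of the month.
Days 1–7 hold the 1st Wednesday, 8–14 the 2nd, 15–21 the 3rd, 22–28 the 4th, 29–31 the 5th.
5 is in the range for the 1st.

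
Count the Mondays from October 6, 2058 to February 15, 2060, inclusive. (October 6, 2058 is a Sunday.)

October 6, 2058 is a Sunday; the first Monday on or after it is October 7, 2058 (1 day later).
From October 7, 2058 to February 15, 2060: 85 + 365 + 46 = 496 days (rest of 2058, 2059, to February 15, 2060 in 2060).
496 ÷ 7 = 70 full weeks with remainder 6, so 70 more Mondays after the first → 71.

71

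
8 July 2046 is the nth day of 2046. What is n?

Days in months before July: 31 + 28 + 31 + 30 + 31 + 30 = 181.
Plus 8 days into July → day 189.

189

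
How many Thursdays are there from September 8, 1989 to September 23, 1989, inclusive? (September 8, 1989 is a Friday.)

September 8, 1989 is a Friday; the first Thursday on or after it is September 14, 1989 (6 days later).
From September 14, 1989 to September 23, 1989 is 23 − 14 = 9 days.
9 ÷ 7 = 1 full weeks with remainder 2, so 1 more Thursdays after the first → 2.

2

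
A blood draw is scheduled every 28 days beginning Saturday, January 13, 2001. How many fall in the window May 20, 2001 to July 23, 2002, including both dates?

Occurrences land 28·i days after January 13, 2001 for i = 0, 1, 2, …
May 20, 2001 is 127 days after the start; 127 ÷ 28 = 4 remainder 15; since the remainder is 15, round up to i = 5. First occurrence in the window: #6 on June 2, 2001 (5×28 = 140 days in).
July 23, 2002 is 556 days after the start; 556 ÷ 28 = 19 remainder 24. Last occurrence in the window: #20 on June 29, 2002.
Occurrences #6 through #20: 15 in total.

15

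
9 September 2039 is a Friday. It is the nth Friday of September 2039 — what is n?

Day 9 falls in week ⌈9/7⌉ of the month.
Days 1–7 hold the 1st Friday, 8–14 the 2nd, 15–21 the 3rd, 22–28 the 4th, 29–31 the 5th.
9 is in the range for the 2nd.

2nd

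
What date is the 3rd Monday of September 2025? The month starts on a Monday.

September 15, 2025

September 2025 begins on a Monday, so the first Monday is September 1.
The 3rd Monday is 2 weeks later: 1 + 14 = 15.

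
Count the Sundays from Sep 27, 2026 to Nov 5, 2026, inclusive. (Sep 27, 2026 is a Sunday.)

6

Sep 27, 2026 is a Sunday; the first Sunday on or after it is Sep 27, 2026.
From Sep 27, 2026 to Nov 5, 2026: 3 + 31 + 5 = 39 days (rest of Sep, Oct, Nov).
39 ÷ 7 = 5 full weeks with remainder 4, so 5 more Sundays after the first → 6.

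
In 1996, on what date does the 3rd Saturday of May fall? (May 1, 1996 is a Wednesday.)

May 1996 begins on a Wednesday, so the first Saturday is May 4 (3 days later).
The 3rd Saturday is 2 weeks later: 4 + 14 = 18.

May 18, 1996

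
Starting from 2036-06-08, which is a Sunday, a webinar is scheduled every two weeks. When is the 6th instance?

The 6th occurrence is 5 intervals after the first: 5 × 14 = 70 days after 2036-06-08.
June has 30 days — 22 days to the end of June leaves 48.
July has 31 days (17 left).
17 days into August → 2036-08-17.

2036-08-17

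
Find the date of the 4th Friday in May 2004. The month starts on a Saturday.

May 28, 2004

May 2004 begins on a Saturday, so the first Friday is May 7 (6 days later).
The 4th Friday is 3 weeks later: 7 + 21 = 28.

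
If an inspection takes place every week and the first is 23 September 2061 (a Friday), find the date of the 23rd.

24 February 2062

The 23rd occurrence is 22 intervals after the first: 22 × 7 = 154 days after 23 September 2061.
September has 30 days — 7 days to the end of September leaves 147.
October has 31 days (116 left).
November has 30 days (86 left).
December has 31 days (55 left).
January has 31 days (24 left).
24 days into February → 24 February 2062.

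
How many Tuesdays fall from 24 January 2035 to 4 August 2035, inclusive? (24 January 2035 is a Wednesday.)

24 January 2035 is a Wednesday; the first Tuesday on or after it is 30 January 2035 (6 days later).
From 30 January 2035 to 4 August 2035: 1 + 28 + 31 + 30 + 31 + 30 + 31 + 4 = 186 days (rest of January, February, March, April, May, June, July, August).
186 ÷ 7 = 26 full weeks with remainder 4, so 26 more Tuesdays after the first → 27.

27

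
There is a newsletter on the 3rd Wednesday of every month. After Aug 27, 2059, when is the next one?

Aug 2059 starts on a Friday; its first Wednesday is the 6th, so the 3rd Wednesday is the 20th — Aug 20, 2059.
That is not after Aug 27, 2059, so look at Sep 2059.
Sep 2059 starts on a Monday; its first Wednesday is the 3rd, so the 3rd Wednesday is the 17th — Sep 17, 2059.

Sep 17, 2059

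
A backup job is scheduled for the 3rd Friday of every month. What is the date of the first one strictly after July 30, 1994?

August 19, 1994

July 1994 starts on a Friday; its first Friday is the 1st, so the 3rd Friday is the 15th — July 15, 1994.
That is not after July 30, 1994, so look at August 1994.
August 1994 starts on a Monday; its first Friday is the 5th, so the 3rd Friday is the 19th — August 19, 1994.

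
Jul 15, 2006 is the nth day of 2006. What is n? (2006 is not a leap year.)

Days in months before Jul: 31 + 28 + 31 + 30 + 31 + 30 = 181.
Plus 15 days into Jul → day 196.

196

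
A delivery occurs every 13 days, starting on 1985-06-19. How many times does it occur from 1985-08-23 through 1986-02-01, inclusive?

Occurrences land 13·i days after 1985-06-19 for i = 0, 1, 2, …
1985-08-23 is 65 days after the start; 65 ÷ 13 = 5 remainder 0. First occurrence in the window: #6 on 1985-08-23 (5×13 = 65 days in).
1986-02-01 is 227 days after the start; 227 ÷ 13 = 17 remainder 6. Last occurrence in the window: #18 on 1986-01-26.
Occurrences #6 through #18: 13 in total.

13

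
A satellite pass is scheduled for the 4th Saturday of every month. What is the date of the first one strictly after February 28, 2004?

March 27, 2004

February 2004 starts on a Sunday; its first Saturday is the 7th, so the 4th Saturday is the 28th — February 28, 2004.
That is not after February 28, 2004, so look at March 2004.
March 2004 starts on a Monday; its first Saturday is the 6th, so the 4th Saturday is the 27th — March 27, 2004.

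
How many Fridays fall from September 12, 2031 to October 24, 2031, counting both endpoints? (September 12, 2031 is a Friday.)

7

September 12, 2031 is a Friday; the first Friday on or after it is September 12, 2031.
From September 12, 2031 to October 24, 2031: 18 + 24 = 42 days (rest of September, October).
42 ÷ 7 = 6 full weeks with remainder 0, so 6 more Fridays after the first → 7.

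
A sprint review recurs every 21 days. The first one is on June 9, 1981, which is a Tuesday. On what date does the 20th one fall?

The 20th occurrence is 19 intervals after the first: 19 × 21 = 399 days after June 9, 1981.
June has 30 days — 21 days to the end of June leaves 378.
July has 31 days (347 left).
August has 31 days (316 left).
September has 30 days (286 left).
October has 31 days (255 left).
November has 30 days (225 left).
December has 31 days (194 left).
January has 31 days (163 left).
February has 28 days (135 left).
March has 31 days (104 left).
April has 30 days (74 left).
May has 31 days (43 left).
June has 30 days (13 left).
13 days into July → July 13, 1982.

July 13, 1982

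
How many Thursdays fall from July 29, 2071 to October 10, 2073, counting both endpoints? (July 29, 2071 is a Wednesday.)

July 29, 2071 is a Wednesday; the first Thursday on or after it is July 30, 2071 (1 day later).
From July 30, 2071 to October 10, 2073: 154 + 366 + 283 = 803 days (rest of 2071, 2072, to October 10, 2073 in 2073).
803 ÷ 7 = 114 full weeks with remainder 5, so 114 more Thursdays after the first → 115.

115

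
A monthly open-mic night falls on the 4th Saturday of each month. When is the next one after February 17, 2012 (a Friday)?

February 2012 starts on a Wednesday; its first Saturday is the 4th, so the 4th Saturday is the 25th — February 25, 2012.
February 25, 2012 is after February 17, 2012, so that is the next one.

February 25, 2012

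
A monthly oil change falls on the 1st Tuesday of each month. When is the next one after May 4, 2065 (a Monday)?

May 5, 2065

May 2065 starts on a Friday, so its 1st Tuesday is May 5, 2065 (4 days in).
May 5, 2065 is after May 4, 2065, so that is the next one.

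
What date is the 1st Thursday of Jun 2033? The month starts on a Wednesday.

Jun 2033 begins on a Wednesday, so the first Thursday is Jun 2 (1 day later).

Jun 2, 2033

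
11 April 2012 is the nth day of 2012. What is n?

Days in months before April: 31 + 29 + 31 = 91.
Plus 11 days into April → day 102.

102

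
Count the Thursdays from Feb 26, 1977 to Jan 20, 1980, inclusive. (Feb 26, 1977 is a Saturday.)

151

Feb 26, 1977 is a Saturday; the first Thursday on or after it is Mar 3, 1977 (5 days later).
From Mar 3, 1977 to Jan 20, 1980: 303 + 365 + 365 + 20 = 1053 days (rest of 1977, 1978, 1979, to Jan 20, 1980 in 1980).
1053 ÷ 7 = 150 full weeks with remainder 3, so 150 more Thursdays after the first → 151.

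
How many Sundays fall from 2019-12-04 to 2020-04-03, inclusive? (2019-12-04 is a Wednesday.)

17

2019-12-04 is a Wednesday; the first Sunday on or after it is 2019-12-08 (4 days later).
From 2019-12-08 to 2020-04-03: 23 + 31 + 29 + 31 + 3 = 117 days (rest of December, January, February, March, April).
117 ÷ 7 = 16 full weeks with remainder 5, so 16 more Sundays after the first → 17.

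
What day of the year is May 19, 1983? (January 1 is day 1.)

Days in months before May: 31 + 28 + 31 + 30 = 120.
Plus 19 days into May → day 139.

139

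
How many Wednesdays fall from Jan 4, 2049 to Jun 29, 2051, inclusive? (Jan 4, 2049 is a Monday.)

130

Jan 4, 2049 is a Monday; the first Wednesday on or after it is Jan 6, 2049 (2 days later).
From Jan 6, 2049 to Jun 29, 2051: 359 + 365 + 180 = 904 days (rest of 2049, 2050, to Jun 29, 2051 in 2051).
904 ÷ 7 = 129 full weeks with remainder 1, so 129 more Wednesdays after the first → 130.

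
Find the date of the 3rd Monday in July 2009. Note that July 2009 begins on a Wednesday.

2009-07-20

July 2009 begins on a Wednesday, so the first Monday is July 6 (5 days later).
The 3rd Monday is 2 weeks later: 6 + 14 = 20.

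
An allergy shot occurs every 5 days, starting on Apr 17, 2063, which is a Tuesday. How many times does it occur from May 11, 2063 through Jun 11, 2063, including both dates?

Occurrences land 5·i days after Apr 17, 2063 for i = 0, 1, 2, …
May 11, 2063 is 24 days after the start; 24 ÷ 5 = 4 remainder 4; since the remainder is 4, round up to i = 5. First occurrence in the window: #6 on May 12, 2063 (5×5 = 25 days in).
Jun 11, 2063 is 55 days after the start; 55 ÷ 5 = 11 remainder 0. Last occurrence in the window: #12 on Jun 11, 2063.
Occurrences #6 through #12: 7 in total.

7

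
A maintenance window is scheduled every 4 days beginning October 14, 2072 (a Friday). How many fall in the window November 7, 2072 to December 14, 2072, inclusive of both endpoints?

10

Occurrences land 4·i days after October 14, 2072 for i = 0, 1, 2, …
November 7, 2072 is 24 days after the start; 24 ÷ 4 = 6 remainder 0. First occurrence in the window: #7 on November 7, 2072 (6×4 = 24 days in).
December 14, 2072 is 61 days after the start; 61 ÷ 4 = 15 remainder 1. Last occurrence in the window: #16 on December 13, 2072.
Occurrences #7 through #16: 10 in total.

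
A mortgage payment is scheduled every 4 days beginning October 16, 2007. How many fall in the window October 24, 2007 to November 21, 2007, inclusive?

8

Occurrences land 4·i days after October 16, 2007 for i = 0, 1, 2, …
October 24, 2007 is 8 days after the start; 8 ÷ 4 = 2 remainder 0. First occurrence in the window: #3 on October 24, 2007 (2×4 = 8 days in).
November 21, 2007 is 36 days after the start; 36 ÷ 4 = 9 remainder 0. Last occurrence in the window: #10 on November 21, 2007.
Occurrences #3 through #10: 8 in total.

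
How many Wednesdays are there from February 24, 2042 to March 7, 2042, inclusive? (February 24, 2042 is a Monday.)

February 24, 2042 is a Monday; the first Wednesday on or after it is February 26, 2042 (2 days later).
From February 26, 2042 to March 7, 2042: 2 + 7 = 9 days (rest of February, March).
9 ÷ 7 = 1 full weeks with remainder 2, so 1 more Wednesdays after the first → 2.

2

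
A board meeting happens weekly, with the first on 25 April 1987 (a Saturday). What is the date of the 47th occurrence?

The 47th occurrence is 46 intervals after the first: 46 × 7 = 322 days after 25 April 1987.
April has 30 days — 5 days to the end of April leaves 317.
May has 31 days (286 left).
June has 30 days (256 left).
July has 31 days (225 left).
August has 31 days (194 left).
September has 30 days (164 left).
October has 31 days (133 left).
November has 30 days (103 left).
December has 31 days (72 left).
January has 31 days (41 left).
February has 29 days (12 left).
12 days into March → 12 March 1988.

12 March 1988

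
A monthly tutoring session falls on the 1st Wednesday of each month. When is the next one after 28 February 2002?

February 2002 starts on a Friday, so its 1st Wednesday is 6 February 2002 (5 days in).
That is not after 28 February 2002, so look at March 2002.
March 2002 starts on a Friday, so its 1st Wednesday is 6 March 2002 (5 days in).

6 March 2002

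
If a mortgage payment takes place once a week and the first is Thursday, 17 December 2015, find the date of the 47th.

The 47th occurrence is 46 intervals after the first: 46 × 7 = 322 days after 17 December 2015.
December has 31 days — 14 days to the end of December leaves 308.
January has 31 days (277 left).
February has 29 days (248 left).
March has 31 days (217 left).
April has 30 days (187 left).
May has 31 days (156 left).
June has 30 days (126 left).
July has 31 days (95 left).
August has 31 days (64 left).
September has 30 days (34 left).
October has 31 days (3 left).
3 days into November → 3 November 2016.

3 November 2016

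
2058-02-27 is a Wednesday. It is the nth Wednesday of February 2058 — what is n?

4th

Day 27 falls in week ⌈27/7⌉ of the month.
Days 1–7 hold the 1st Wednesday, 8–14 the 2nd, 15–21 the 3rd, 22–28 the 4th, 29–31 the 5th.
27 is in the range for the 4th.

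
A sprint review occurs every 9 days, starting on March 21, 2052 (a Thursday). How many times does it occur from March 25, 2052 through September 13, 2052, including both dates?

Occurrences land 9·i days after March 21, 2052 for i = 0, 1, 2, …
March 25, 2052 is 4 days after the start; 4 ÷ 9 = 0 remainder 4; since the remainder is 4, round up to i = 1. First occurrence in the window: #2 on March 30, 2052 (1×9 = 9 days in).
September 13, 2052 is 176 days after the start; 176 ÷ 9 = 19 remainder 5. Last occurrence in the window: #20 on September 8, 2052.
Occurrences #2 through #20: 19 in total.

19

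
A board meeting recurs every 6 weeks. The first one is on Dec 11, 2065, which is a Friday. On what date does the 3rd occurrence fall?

Mar 5, 2066

The 3rd occurrence is 2 intervals after the first: 2 × 42 = 84 days after Dec 11, 2065.
Dec has 31 days — 20 days to the end of Dec leaves 64.
Jan has 31 days (33 left).
Feb has 28 days (5 left).
5 days into Mar → Mar 5, 2066.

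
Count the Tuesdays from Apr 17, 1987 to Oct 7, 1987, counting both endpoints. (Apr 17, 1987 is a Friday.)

25

Apr 17, 1987 is a Friday; the first Tuesday on or after it is Apr 21, 1987 (4 days later).
From Apr 21, 1987 to Oct 7, 1987: 9 + 31 + 30 + 31 + 31 + 30 + 7 = 169 days (rest of Apr, May, Jun, Jul, Aug, Sep, Oct).
169 ÷ 7 = 24 full weeks with remainder 1, so 24 more Tuesdays after the first → 25.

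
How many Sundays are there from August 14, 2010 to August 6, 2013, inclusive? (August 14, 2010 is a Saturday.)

156

August 14, 2010 is a Saturday; the first Sunday on or after it is August 15, 2010 (1 day later).
From August 15, 2010 to August 6, 2013: 138 + 365 + 366 + 218 = 1087 days (rest of 2010, 2011, 2012, to August 6, 2013 in 2013).
1087 ÷ 7 = 155 full weeks with remainder 2, so 155 more Sundays after the first → 156.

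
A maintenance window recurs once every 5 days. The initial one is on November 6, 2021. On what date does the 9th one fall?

The 9th occurrence is 8 intervals after the first: 8 × 5 = 40 days after November 6, 2021.
November has 30 days — 24 days to the end of November leaves 16.
16 days into December → December 16, 2021.

December 16, 2021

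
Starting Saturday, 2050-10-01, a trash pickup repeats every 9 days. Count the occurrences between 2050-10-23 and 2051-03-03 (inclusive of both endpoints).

15

Occurrences land 9·i days after 2050-10-01 for i = 0, 1, 2, …
2050-10-23 is 22 days after the start; 22 ÷ 9 = 2 remainder 4; since the remainder is 4, round up to i = 3. First occurrence in the window: #4 on 2050-10-28 (3×9 = 27 days in).
2051-03-03 is 153 days after the start; 153 ÷ 9 = 17 remainder 0. Last occurrence in the window: #18 on 2051-03-03.
Occurrences #4 through #18: 15 in total.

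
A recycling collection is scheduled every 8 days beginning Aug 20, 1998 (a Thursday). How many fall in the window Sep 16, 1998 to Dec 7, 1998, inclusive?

Occurrences land 8·i days after Aug 20, 1998 for i = 0, 1, 2, …
Sep 16, 1998 is 27 days after the start; 27 ÷ 8 = 3 remainder 3; since the remainder is 3, round up to i = 4. First occurrence in the window: #5 on Sep 21, 1998 (4×8 = 32 days in).
Dec 7, 1998 is 109 days after the start; 109 ÷ 8 = 13 remainder 5. Last occurrence in the window: #14 on Dec 2, 1998.
Occurrences #5 through #14: 10 in total.

10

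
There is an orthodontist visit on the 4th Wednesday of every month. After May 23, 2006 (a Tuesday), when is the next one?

May 24, 2006

May 2006 starts on a Monday; its first Wednesday is the 3rd, so the 4th Wednesday is the 24th — May 24, 2006.
May 24, 2006 is after May 23, 2006, so that is the next one.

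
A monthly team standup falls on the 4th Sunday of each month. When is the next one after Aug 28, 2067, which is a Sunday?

Aug 2067 starts on a Monday; its first Sunday is the 7th, so the 4th Sunday is the 28th — Aug 28, 2067.
That is not after Aug 28, 2067, so look at Sep 2067.
Sep 2067 starts on a Thursday; its first Sunday is the 4th, so the 4th Sunday is the 25th — Sep 25, 2067.

Sep 25, 2067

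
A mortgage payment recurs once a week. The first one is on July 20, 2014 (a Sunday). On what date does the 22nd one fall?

December 14, 2014

The 22nd occurrence is 21 intervals after the first: 21 × 7 = 147 days after July 20, 2014.
July has 31 days — 11 days to the end of July leaves 136.
August has 31 days (105 left).
September has 30 days (75 left).
October has 31 days (44 left).
November has 30 days (14 left).
14 days into December → December 14, 2014.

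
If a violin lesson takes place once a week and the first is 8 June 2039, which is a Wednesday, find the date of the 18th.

The 18th occurrence is 17 intervals after the first: 17 × 7 = 119 days after 8 June 2039.
June has 30 days — 22 days to the end of June leaves 97.
July has 31 days (66 left).
August has 31 days (35 left).
September has 30 days (5 left).
5 days into October → 5 October 2039.

5 October 2039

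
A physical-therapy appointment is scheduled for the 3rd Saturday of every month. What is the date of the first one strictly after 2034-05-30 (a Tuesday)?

May 2034 starts on a Monday; its first Saturday is the 6th, so the 3rd Saturday is the 20th — 2034-05-20.
That is not after 2034-05-30, so look at June 2034.
June 2034 starts on a Thursday; its first Saturday is the 3rd, so the 3rd Saturday is the 17th — 2034-06-17.

2034-06-17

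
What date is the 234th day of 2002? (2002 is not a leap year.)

22 August 2002

January has 31 days (234 − 31 = 203 remain).
February has 28 days (203 − 28 = 175 remain).
March has 31 days (175 − 31 = 144 remain).
April has 30 days (144 − 30 = 114 remain).
May has 31 days (114 − 31 = 83 remain).
June has 30 days (83 − 30 = 53 remain).
July has 31 days (53 − 31 = 22 remain).
22 into August → August 22.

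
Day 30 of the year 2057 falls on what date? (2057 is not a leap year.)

January 30, 2057

30 into January → January 30.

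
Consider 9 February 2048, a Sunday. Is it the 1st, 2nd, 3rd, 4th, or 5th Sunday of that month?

2nd

Day 9 falls in week ⌈9/7⌉ of the month.
Days 1–7 hold the 1st Sunday, 8–14 the 2nd, 15–21 the 3rd, 22–28 the 4th, 29–31 the 5th.
9 is in the range for the 2nd.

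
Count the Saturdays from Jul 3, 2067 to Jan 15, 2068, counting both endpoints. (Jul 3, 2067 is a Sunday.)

Jul 3, 2067 is a Sunday; the first Saturday on or after it is Jul 9, 2067 (6 days later).
From Jul 9, 2067 to Jan 15, 2068: 22 + 31 + 30 + 31 + 30 + 31 + 15 = 190 days (rest of Jul, Aug, Sep, Oct, Nov, Dec, Jan).
190 ÷ 7 = 27 full weeks with remainder 1, so 27 more Saturdays after the first → 28.

28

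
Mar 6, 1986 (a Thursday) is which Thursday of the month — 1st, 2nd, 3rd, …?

1st

Day 6 falls in week ⌈6/7⌉ of the month.
Days 1–7 hold the 1st Thursday, 8–14 the 2nd, 15–21 the 3rd, 22–28 the 4th, 29–31 the 5th.
6 is in the range for the 1st.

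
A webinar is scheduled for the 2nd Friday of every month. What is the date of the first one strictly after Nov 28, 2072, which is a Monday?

Nov 2072 starts on a Tuesday; its first Friday is the 4th, so the 2nd Friday is the 11th — Nov 11, 2072.
That is not after Nov 28, 2072, so look at Dec 2072.
Dec 2072 starts on a Thursday; its first Friday is the 2nd, so the 2nd Friday is the 9th — Dec 9, 2072.

Dec 9, 2072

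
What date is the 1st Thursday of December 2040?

6 December 2040

The first Thursday of December 2040 is December 6.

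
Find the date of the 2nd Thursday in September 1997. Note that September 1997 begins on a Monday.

September 1997 begins on a Monday, so the first Thursday is September 4 (3 days later).
The 2nd Thursday is 1 weeks later: 4 + 7 = 11.

1997-09-11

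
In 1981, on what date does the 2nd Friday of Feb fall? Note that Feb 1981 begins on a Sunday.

Feb 1981 begins on a Sunday, so the first Friday is Feb 6 (5 days later).
The 2nd Friday is 1 weeks later: 6 + 7 = 13.

Feb 13, 1981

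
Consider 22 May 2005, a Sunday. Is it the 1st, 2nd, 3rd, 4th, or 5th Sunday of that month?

4th

Day 22 falls in week ⌈22/7⌉ of the month.
Days 1–7 hold the 1st Sunday, 8–14 the 2nd, 15–21 the 3rd, 22–28 the 4th, 29–31 the 5th.
22 is in the range for the 4th.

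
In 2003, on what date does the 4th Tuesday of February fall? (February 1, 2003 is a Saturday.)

February 2003 begins on a Saturday, so the first Tuesday is February 4 (3 days later).
The 4th Tuesday is 3 weeks later: 4 + 21 = 25.

25 February 2003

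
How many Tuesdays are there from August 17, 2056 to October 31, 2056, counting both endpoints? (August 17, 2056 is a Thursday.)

August 17, 2056 is a Thursday; the first Tuesday on or after it is August 22, 2056 (5 days later).
From August 22, 2056 to October 31, 2056: 9 + 30 + 31 = 70 days (rest of August, September, October).
70 ÷ 7 = 10 full weeks with remainder 0, so 10 more Tuesdays after the first → 11.

11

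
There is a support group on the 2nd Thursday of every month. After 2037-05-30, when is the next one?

May 2037 starts on a Friday; its first Thursday is the 7th, so the 2nd Thursday is the 14th — 2037-05-14.
That is not after 2037-05-30, so look at June 2037.
June 2037 starts on a Monday; its first Thursday is the 4th, so the 2nd Thursday is the 11th — 2037-06-11.

2037-06-11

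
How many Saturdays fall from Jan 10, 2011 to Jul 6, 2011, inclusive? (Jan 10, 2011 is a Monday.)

Jan 10, 2011 is a Monday; the first Saturday on or after it is Jan 15, 2011 (5 days later).
From Jan 15, 2011 to Jul 6, 2011: 16 + 28 + 31 + 30 + 31 + 30 + 6 = 172 days (rest of Jan, Feb, Mar, Apr, May, Jun, Jul).
172 ÷ 7 = 24 full weeks with remainder 4, so 24 more Saturdays after the first → 25.

25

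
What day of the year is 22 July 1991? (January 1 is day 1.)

203

Days in months before July: 31 + 28 + 31 + 30 + 31 + 30 = 181.
Plus 22 days into July → day 203.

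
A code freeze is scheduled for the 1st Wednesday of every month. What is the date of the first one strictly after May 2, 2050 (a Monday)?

May 4, 2050

May 2050 starts on a Sunday, so its 1st Wednesday is May 4, 2050 (3 days in).
May 4, 2050 is after May 2, 2050, so that is the next one.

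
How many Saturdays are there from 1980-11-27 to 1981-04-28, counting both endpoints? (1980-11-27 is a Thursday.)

1980-11-27 is a Thursday; the first Saturday on or after it is 1980-11-29 (2 days later).
From 1980-11-29 to 1981-04-28: 1 + 31 + 31 + 28 + 31 + 28 = 150 days (rest of November, December, January, February, March, April).
150 ÷ 7 = 21 full weeks with remainder 3, so 21 more Saturdays after the first → 22.

22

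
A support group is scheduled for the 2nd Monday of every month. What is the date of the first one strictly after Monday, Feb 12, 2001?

Mar 12, 2001

Feb 2001 starts on a Thursday; its first Monday is the 5th, so the 2nd Monday is the 12th — Feb 12, 2001.
That is not after Feb 12, 2001, so look at Mar 2001.
Mar 2001 starts on a Thursday; its first Monday is the 5th, so the 2nd Monday is the 12th — Mar 12, 2001.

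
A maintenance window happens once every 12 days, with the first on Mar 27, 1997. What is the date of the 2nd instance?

Apr 8, 1997

The 2nd occurrence is 1 interval after the first: 1 × 12 = 12 days after Mar 27, 1997.
Mar has 31 days — 4 days to the end of Mar leaves 8.
8 days into Apr → Apr 8, 1997.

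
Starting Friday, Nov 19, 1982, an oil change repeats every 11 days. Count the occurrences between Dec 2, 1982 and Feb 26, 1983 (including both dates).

8

Occurrences land 11·i days after Nov 19, 1982 for i = 0, 1, 2, …
Dec 2, 1982 is 13 days after the start; 13 ÷ 11 = 1 remainder 2; since the remainder is 2, round up to i = 2. First occurrence in the window: #3 on Dec 11, 1982 (2×11 = 22 days in).
Feb 26, 1983 is 99 days after the start; 99 ÷ 11 = 9 remainder 0. Last occurrence in the window: #10 on Feb 26, 1983.
Occurrences #3 through #10: 8 in total.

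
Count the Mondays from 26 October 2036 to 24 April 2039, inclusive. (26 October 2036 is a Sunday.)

130

26 October 2036 is a Sunday; the first Monday on or after it is 27 October 2036 (1 day later).
From 27 October 2036 to 24 April 2039: 65 + 365 + 365 + 114 = 909 days (rest of 2036, 2037, 2038, to 24 April 2039 in 2039).
909 ÷ 7 = 129 full weeks with remainder 6, so 129 more Mondays after the first → 130.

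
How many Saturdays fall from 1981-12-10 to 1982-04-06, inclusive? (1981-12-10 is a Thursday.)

1981-12-10 is a Thursday; the first Saturday on or after it is 1981-12-12 (2 days later).
From 1981-12-12 to 1982-04-06: 19 + 31 + 28 + 31 + 6 = 115 days (rest of December, January, February, March, April).
115 ÷ 7 = 16 full weeks with remainder 3, so 16 more Saturdays after the first → 17.

17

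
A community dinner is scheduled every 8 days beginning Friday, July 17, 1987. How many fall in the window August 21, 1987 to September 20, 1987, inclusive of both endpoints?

Occurrences land 8·i days after July 17, 1987 for i = 0, 1, 2, …
August 21, 1987 is 35 days after the start; 35 ÷ 8 = 4 remainder 3; since the remainder is 3, round up to i = 5. First occurrence in the window: #6 on August 26, 1987 (5×8 = 40 days in).
September 20, 1987 is 65 days after the start; 65 ÷ 8 = 8 remainder 1. Last occurrence in the window: #9 on September 19, 1987.
Occurrences #6 through #9: 4 in total.

4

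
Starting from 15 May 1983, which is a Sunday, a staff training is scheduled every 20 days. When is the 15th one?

The 15th occurrence is 14 intervals after the first: 14 × 20 = 280 days after 15 May 1983.
May has 31 days — 16 days to the end of May leaves 264.
June has 30 days (234 left).
July has 31 days (203 left).
August has 31 days (172 left).
September has 30 days (142 left).
October has 31 days (111 left).
November has 30 days (81 left).
December has 31 days (50 left).
January has 31 days (19 left).
19 days into February → 19 February 1984.

19 February 1984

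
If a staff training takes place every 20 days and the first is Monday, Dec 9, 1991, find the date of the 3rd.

Jan 18, 1992

The 3rd occurrence is 2 intervals after the first: 2 × 20 = 40 days after Dec 9, 1991.
Dec has 31 days — 22 days to the end of Dec leaves 18.
18 days into Jan → Jan 18, 1992.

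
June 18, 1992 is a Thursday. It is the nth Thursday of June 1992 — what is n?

Day 18 falls in week ⌈18/7⌉ of the month.
Days 1–7 hold the 1st Thursday, 8–14 the 2nd, 15–21 the 3rd, 22–28 the 4th, 29–31 the 5th.
18 is in the range for the 3rd.

3rd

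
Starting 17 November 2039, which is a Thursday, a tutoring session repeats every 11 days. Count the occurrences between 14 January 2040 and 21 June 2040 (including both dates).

14

Occurrences land 11·i days after 17 November 2039 for i = 0, 1, 2, …
14 January 2040 is 58 days after the start; 58 ÷ 11 = 5 remainder 3; since the remainder is 3, round up to i = 6. First occurrence in the window: #7 on 22 January 2040 (6×11 = 66 days in).
21 June 2040 is 217 days after the start; 217 ÷ 11 = 19 remainder 8. Last occurrence in the window: #20 on 13 June 2040.
Occurrences #7 through #20: 14 in total.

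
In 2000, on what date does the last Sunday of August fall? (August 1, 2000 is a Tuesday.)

August 27, 2000

August 2000 begins on a Tuesday, so the first Sunday is August 6 (5 days later).
August 2000 has 31 days. Adding weeks: 6, 13, 20, 27 — the last one ≤ 31 is the 27th.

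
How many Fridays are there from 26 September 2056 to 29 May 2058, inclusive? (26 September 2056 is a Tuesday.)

87

26 September 2056 is a Tuesday; the first Friday on or after it is 29 September 2056 (3 days later).
From 29 September 2056 to 29 May 2058: 93 + 365 + 149 = 607 days (rest of 2056, 2057, to 29 May 2058 in 2058).
607 ÷ 7 = 86 full weeks with remainder 5, so 86 more Fridays after the first → 87.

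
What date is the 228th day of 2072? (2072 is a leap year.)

Jan has 31 days (228 − 31 = 197 remain).
Feb has 29 days (197 − 29 = 168 remain).
Mar has 31 days (168 − 31 = 137 remain).
Apr has 30 days (137 − 30 = 107 remain).
May has 31 days (107 − 31 = 76 remain).
Jun has 30 days (76 − 30 = 46 remain).
Jul has 31 days (46 − 31 = 15 remain).
15 into Aug → Aug 15.

Aug 15, 2072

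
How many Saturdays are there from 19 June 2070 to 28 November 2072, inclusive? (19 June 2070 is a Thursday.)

128

19 June 2070 is a Thursday; the first Saturday on or after it is 21 June 2070 (2 days later).
From 21 June 2070 to 28 November 2072: 193 + 365 + 333 = 891 days (rest of 2070, 2071, to 28 November 2072 in 2072).
891 ÷ 7 = 127 full weeks with remainder 2, so 127 more Saturdays after the first → 128.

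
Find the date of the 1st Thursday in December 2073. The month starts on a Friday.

2073-12-07

December 2073 begins on a Friday, so the first Thursday is December 7 (6 days later).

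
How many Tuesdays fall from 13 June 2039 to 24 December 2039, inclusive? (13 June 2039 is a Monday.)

28

13 June 2039 is a Monday; the first Tuesday on or after it is 14 June 2039 (1 day later).
From 14 June 2039 to 24 December 2039: 16 + 31 + 31 + 30 + 31 + 30 + 24 = 193 days (rest of June, July, August, September, October, November, December).
193 ÷ 7 = 27 full weeks with remainder 4, so 27 more Tuesdays after the first → 28.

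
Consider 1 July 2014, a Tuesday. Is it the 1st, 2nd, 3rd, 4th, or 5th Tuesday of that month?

Day 1 falls in week ⌈1/7⌉ of the month.
Days 1–7 hold the 1st Tuesday, 8–14 the 2nd, 15–21 the 3rd, 22–28 the 4th, 29–31 the 5th.
1 is in the range for the 1st.

1st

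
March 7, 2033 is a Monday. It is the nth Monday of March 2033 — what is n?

1st

Day 7 falls in week ⌈7/7⌉ of the month.
Days 1–7 hold the 1st Monday, 8–14 the 2nd, 15–21 the 3rd, 22–28 the 4th, 29–31 the 5th.
7 is in the range for the 1st.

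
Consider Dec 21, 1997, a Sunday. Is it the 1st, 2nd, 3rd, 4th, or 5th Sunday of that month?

Day 21 falls in week ⌈21/7⌉ of the month.
Days 1–7 hold the 1st Sunday, 8–14 the 2nd, 15–21 the 3rd, 22–28 the 4th, 29–31 the 5th.
21 is in the range for the 3rd.

3rd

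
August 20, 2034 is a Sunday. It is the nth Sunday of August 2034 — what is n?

3rd

Day 20 falls in week ⌈20/7⌉ of the month.
Days 1–7 hold the 1st Sunday, 8–14 the 2nd, 15–21 the 3rd, 22–28 the 4th, 29–31 the 5th.
20 is in the range for the 3rd.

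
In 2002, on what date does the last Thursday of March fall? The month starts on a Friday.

March 2002 begins on a Friday, so the first Thursday is March 7 (6 days later).
March 2002 has 31 days. Adding weeks: 7, 14, 21, 28 — the last one ≤ 31 is the 28th.

March 28, 2002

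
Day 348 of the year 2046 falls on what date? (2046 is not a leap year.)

January has 31 days (348 − 31 = 317 remain).
February has 28 days (317 − 28 = 289 remain).
March has 31 days (289 − 31 = 258 remain).
April has 30 days (258 − 30 = 228 remain).
May has 31 days (228 − 31 = 197 remain).
June has 30 days (197 − 30 = 167 remain).
July has 31 days (167 − 31 = 136 remain).
August has 31 days (136 − 31 = 105 remain).
September has 30 days (105 − 30 = 75 remain).
October has 31 days (75 − 31 = 44 remain).
November has 30 days (44 − 30 = 14 remain).
14 into December → December 14.

2046-12-14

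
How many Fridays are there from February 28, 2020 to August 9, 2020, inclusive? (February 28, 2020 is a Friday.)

24

February 28, 2020 is a Friday; the first Friday on or after it is February 28, 2020.
From February 28, 2020 to August 9, 2020: 1 + 31 + 30 + 31 + 30 + 31 + 9 = 163 days (rest of February, March, April, May, June, July, August).
163 ÷ 7 = 23 full weeks with remainder 2, so 23 more Fridays after the first → 24.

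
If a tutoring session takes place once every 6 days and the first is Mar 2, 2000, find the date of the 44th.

Nov 15, 2000

The 44th occurrence is 43 intervals after the first: 43 × 6 = 258 days after Mar 2, 2000.
Mar has 31 days — 29 days to the end of Mar leaves 229.
Apr has 30 days (199 left).
May has 31 days (168 left).
Jun has 30 days (138 left).
Jul has 31 days (107 left).
Aug has 31 days (76 left).
Sep has 30 days (46 left).
Oct has 31 days (15 left).
15 days into Nov → Nov 15, 2000.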